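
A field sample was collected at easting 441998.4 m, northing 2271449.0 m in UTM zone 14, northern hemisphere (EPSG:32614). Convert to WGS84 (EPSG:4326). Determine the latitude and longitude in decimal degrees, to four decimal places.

Zone 14N: λ₀ = -99°, k₀ = 0.9996, false easting 500000 m.
Meridian distance M = (N − FN)/k₀ = 2272357.9 m.
Inverse transverse Mercator on WGS84 gives φ = 20.54099973°, λ = -99.55639983°.

lat 20.5410°, lon -99.5564°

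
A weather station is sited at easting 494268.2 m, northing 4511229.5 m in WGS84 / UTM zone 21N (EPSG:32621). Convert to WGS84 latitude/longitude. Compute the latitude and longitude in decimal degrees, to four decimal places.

lat 40.7520°, lon -57.0679°

Zone 21N: λ₀ = -57°, k₀ = 0.9996, false easting 500000 m.
Meridian distance M = (N − FN)/k₀ = 4513034.7 m.
Inverse transverse Mercator on WGS84 gives φ = 40.75199982°, λ = -57.06789947°.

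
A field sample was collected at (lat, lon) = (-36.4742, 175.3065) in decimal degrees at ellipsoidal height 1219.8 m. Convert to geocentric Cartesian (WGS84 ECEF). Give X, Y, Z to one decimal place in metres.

WGS84: a = 6378137 m, e² = 0.006694380; N(φ) = a/√(1−e²sin²φ) = 6385694.740 m.
X = (N+h)·cosφ·cosλ = -5118653.005 m; Y = (N+h)·cosφ·sinλ = 420245.269 m; Z = (N(1−e²)+h)·sinφ = -3771357.865 m.

X -5118653.0 m, Y 420245.3 m, Z -3771357.9 m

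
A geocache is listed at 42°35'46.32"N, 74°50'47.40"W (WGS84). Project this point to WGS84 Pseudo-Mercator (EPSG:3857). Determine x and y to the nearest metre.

x -8331874 m, y 5250710 m

Web Mercator is spherical with R = a = 6378137 m.
x = R·λ = 6378137 × -1.306317859 = -8331874.268 m.
y = R·ln tan(π/4 + φ/2) = 6378137 × 0.823235680 = 5250709.951 m.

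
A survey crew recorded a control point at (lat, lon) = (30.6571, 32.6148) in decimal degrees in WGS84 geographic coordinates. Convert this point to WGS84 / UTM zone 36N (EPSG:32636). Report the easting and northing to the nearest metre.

Zone 36 central meridian λ₀ = 6×36 − 183 = 33°; Δλ = -0.3852°.
Transverse Mercator on WGS84 with k₀ = 0.9996 gives E = 463095.413 m, N = 3391664.265 m.

E 463095 m, N 3391664 m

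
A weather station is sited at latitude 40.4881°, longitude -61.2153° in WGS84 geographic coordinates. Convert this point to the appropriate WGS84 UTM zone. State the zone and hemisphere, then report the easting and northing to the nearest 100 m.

Longitude -61.2153° lies in the 6° band [-66°, -60°), giving zone 20; latitude is north of the equator, so 20N.
Zone 20 central meridian λ₀ = 6×20 − 183 = -63°; Δλ = +1.7847°.
Transverse Mercator on WGS84 with k₀ = 0.9996 gives E = 651255.120 m, N = 4483463.646 m.

Zone 20N: E 651300 m, N 4483500 m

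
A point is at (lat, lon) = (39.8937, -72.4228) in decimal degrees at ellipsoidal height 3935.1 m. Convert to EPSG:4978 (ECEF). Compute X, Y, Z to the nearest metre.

WGS84: a = 6378137 m, e² = 0.006694380; N(φ) = a/√(1−e²sin²φ) = 6386937.010 m.
X = (N+h)·cosφ·cosλ = 1480751.847 m; Y = (N+h)·cosφ·sinλ = -4674374.274 m; Z = (N(1−e²)+h)·sinφ = 4071460.851 m.

X 1480752 m, Y -4674374 m, Z 4071461 m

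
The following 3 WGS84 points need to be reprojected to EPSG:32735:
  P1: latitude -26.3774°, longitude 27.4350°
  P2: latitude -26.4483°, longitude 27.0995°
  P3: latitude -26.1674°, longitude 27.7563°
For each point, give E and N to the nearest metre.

UTM zone 35S: λ₀ = 27°, k₀ = 0.9996.
P1 (-26.3774°, 27.4350°) → (543393.997, 7082447.217) m.
P2 (-26.4483°, 27.0995°) → (509919.632, 7074664.389) m.
P3 (-26.1674°, 27.7563°) → (575582.496, 7105557.459) m.

P1: E 543394 m, N 7082447 m; P2: E 509920 m, N 7074664 m; P3: E 575582 m, N 7105557 m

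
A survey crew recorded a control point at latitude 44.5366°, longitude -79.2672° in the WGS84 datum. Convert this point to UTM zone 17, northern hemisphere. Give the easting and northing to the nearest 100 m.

Zone 17 central meridian λ₀ = 6×17 − 183 = -81°; Δλ = +1.7328°.
Transverse Mercator on WGS84 with k₀ = 0.9996 gives E = 637667.868 m, N = 4932934.922 m.

E 637700 m, N 4932900 m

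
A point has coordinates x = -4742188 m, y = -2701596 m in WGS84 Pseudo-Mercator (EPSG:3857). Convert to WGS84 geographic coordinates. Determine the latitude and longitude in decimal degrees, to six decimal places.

lat -23.574104°, lon -42.599800°

R = 6378137 m. λ = x/R = -42.59979961°.
φ = 2·arctan(exp(y/R)) − 90° = 2·arctan(0.65470) − 90° = -23.57410367°.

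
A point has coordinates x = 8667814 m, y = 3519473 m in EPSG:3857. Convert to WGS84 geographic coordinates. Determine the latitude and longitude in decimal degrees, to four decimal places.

lat 30.1238°, lon 77.8643°

R = 6378137 m. λ = x/R = 77.86429796°.
φ = 2·arctan(exp(y/R)) − 90° = 2·arctan(1.73638) − 90° = 30.12379902°.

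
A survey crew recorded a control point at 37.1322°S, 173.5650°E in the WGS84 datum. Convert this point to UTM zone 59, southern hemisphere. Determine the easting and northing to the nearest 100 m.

Zone 59 central meridian λ₀ = 6×59 − 183 = 171°; Δλ = +2.5650°.
Transverse Mercator on WGS84 with k₀ = 0.9996 gives E = 727848.720 m, N = 5887382.186 m.

E 727800 m, N 5887400 m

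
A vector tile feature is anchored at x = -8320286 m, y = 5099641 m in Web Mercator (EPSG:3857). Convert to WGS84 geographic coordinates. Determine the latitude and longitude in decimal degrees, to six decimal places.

lat 41.589201°, lon -74.742401°

R = 6378137 m. λ = x/R = -74.74240082°.
φ = 2·arctan(exp(y/R)) − 90° = 2·arctan(2.22454) − 90° = 41.58920099°.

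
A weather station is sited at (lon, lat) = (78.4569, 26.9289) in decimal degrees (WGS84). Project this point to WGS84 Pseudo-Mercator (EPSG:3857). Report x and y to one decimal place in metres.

x 8733782.2 m, y 3114591.5 m

Web Mercator is spherical with R = a = 6378137 m.
x = R·λ = 6378137 × 1.369331226 = 8733782.157 m.
y = R·ln tan(π/4 + φ/2) = 6378137 × 0.488323087 = 3114591.549 m.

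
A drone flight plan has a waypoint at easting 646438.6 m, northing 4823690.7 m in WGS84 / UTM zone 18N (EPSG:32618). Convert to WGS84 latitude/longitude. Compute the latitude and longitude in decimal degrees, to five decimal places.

lat 43.55180°, lon -73.18710°

Zone 18N: λ₀ = -75°, k₀ = 0.9996, false easting 500000 m.
Meridian distance M = (N − FN)/k₀ = 4825620.9 m.
Inverse transverse Mercator on WGS84 gives φ = 43.55179960°, λ = -73.18710002°.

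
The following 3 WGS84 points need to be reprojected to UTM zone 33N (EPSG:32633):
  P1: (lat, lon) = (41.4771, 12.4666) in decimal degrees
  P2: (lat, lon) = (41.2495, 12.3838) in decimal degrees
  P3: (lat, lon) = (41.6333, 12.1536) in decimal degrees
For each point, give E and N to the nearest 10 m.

UTM zone 33N: λ₀ = 15°, k₀ = 0.9996.
P1 (41.4771°, 12.4666°) → (288472.366, 4594820.291) m.
P2 (41.2495°, 12.3838°) → (280795.284, 4569755.481) m.
P3 (41.6333°, 12.1536°) → (262907.764, 4612977.557) m.

P1: E 288470 m, N 4594820 m; P2: E 280800 m, N 4569760 m; P3: E 262910 m, N 4612980 m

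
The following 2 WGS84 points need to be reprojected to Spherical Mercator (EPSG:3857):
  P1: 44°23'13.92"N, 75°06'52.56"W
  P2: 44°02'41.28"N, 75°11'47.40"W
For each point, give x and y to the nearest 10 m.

Web Mercator: x = R·λ, y = R·ln tan(π/4+φ/2), R = 6378137 m.
P1 (44.3872°, -75.1146°) → (-8361719.023, 5525559.110) m.
P2 (44.0448°, -75.1965°) → (-8370836.089, 5472377.706) m.

P1: x -8361720 m, y 5525560 m; P2: x -8370840 m, y 5472380 m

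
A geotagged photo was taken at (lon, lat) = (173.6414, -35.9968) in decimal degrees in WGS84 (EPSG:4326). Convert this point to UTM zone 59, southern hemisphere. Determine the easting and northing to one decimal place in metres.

Zone 59 central meridian λ₀ = 6×59 − 183 = 171°; Δλ = +2.6414°.
Transverse Mercator on WGS84 with k₀ = 0.9996 gives E = 738099.014 m, N = 6013179.438 m.

E 738099.0 m, N 6013179.4 m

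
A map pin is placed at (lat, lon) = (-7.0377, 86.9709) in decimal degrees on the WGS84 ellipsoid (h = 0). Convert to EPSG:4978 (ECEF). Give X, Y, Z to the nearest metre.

WGS84: a = 6378137 m, e² = 0.006694380; N(φ) = a/√(1−e²sin²φ) = 6378457.507 m.
X = (N+h)·cosφ·cosλ = 334518.272 m; Y = (N+h)·cosφ·sinλ = 6321555.924 m; Z = (N(1−e²)+h)·sinφ = -776272.248 m.

X 334518 m, Y 6321556 m, Z -776272 m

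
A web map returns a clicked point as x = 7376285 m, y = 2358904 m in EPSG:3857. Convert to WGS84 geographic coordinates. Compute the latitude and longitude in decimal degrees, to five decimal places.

R = 6378137 m. λ = x/R = 66.26229556°.
φ = 2·arctan(exp(y/R)) − 90° = 2·arctan(1.44751) − 90° = 20.72320350°.

lat 20.72320°, lon 66.26230°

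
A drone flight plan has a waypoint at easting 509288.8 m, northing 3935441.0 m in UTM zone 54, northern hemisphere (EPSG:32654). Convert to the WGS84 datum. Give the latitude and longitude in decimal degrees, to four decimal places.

lat 35.5626°, lon 141.1025°

Zone 54N: λ₀ = 141°, k₀ = 0.9996, false easting 500000 m.
Meridian distance M = (N − FN)/k₀ = 3937015.8 m.
Inverse transverse Mercator on WGS84 gives φ = 35.56259999°, λ = 141.10249971°.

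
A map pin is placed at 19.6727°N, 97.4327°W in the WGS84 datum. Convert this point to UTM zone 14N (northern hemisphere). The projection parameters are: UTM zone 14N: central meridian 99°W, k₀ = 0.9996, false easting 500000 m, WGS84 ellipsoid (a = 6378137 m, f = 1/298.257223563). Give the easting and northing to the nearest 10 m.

E 664300 m, N 2176020 m

Zone 14 central meridian λ₀ = 6×14 − 183 = -99°; Δλ = +1.5673°.
Transverse Mercator on WGS84 with k₀ = 0.9996 gives E = 664299.918 m, N = 2176019.589 m.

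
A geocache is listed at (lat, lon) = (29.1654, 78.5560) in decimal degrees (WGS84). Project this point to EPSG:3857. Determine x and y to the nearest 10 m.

x 8744810 m, y 3396710 m

Web Mercator is spherical with R = a = 6378137 m.
x = R·λ = 6378137 × 1.371060847 = 8744813.919 m.
y = R·ln tan(π/4 + φ/2) = 6378137 × 0.532555923 = 3396714.639 m.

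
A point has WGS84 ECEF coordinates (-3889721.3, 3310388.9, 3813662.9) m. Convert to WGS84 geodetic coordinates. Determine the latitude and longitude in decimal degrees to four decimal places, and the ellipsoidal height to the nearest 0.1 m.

λ = atan2(Y, X) = 139.60019994°; p = √(X²+Y²) = 5107700.7 m.
Bowring's method on WGS84 (a = 6378137 m, b = 6356752.314 m) gives φ = 36.93140045°, h = 3915.184 m.

lat 36.9314°, lon 139.6002°, h 3915.2 m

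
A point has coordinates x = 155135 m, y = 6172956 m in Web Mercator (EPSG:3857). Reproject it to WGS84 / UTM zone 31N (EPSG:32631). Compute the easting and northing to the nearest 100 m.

Web Mercator inverse (R = 6378137 m) → φ = 48.39579837°, λ = 1.39360142°.
UTM 31N forward: E = 381091.170 m, N = 5361539.684 m.

E 381100 m, N 5361500 m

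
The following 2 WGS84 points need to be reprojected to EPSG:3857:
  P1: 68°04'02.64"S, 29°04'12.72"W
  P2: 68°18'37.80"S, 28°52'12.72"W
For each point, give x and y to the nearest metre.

P1: x -3236080 m, y -10467055 m; P2: x -3213816 m, y -10539892 m

Web Mercator: x = R·λ, y = R·ln tan(π/4+φ/2), R = 6378137 m.
P1 (-68.0674°, -29.0702°) → (-3236079.861, -10467055.369) m.
P2 (-68.3105°, -28.8702°) → (-3213815.963, -10539891.510) m.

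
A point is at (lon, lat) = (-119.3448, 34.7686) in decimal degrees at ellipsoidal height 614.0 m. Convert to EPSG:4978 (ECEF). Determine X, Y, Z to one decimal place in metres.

X -2570687.1 m, Y -4572529.3 m, Z 3617158.8 m

WGS84: a = 6378137 m, e² = 0.006694380; N(φ) = a/√(1−e²sin²φ) = 6385091.007 m.
X = (N+h)·cosφ·cosλ = -2570687.073 m; Y = (N+h)·cosφ·sinλ = -4572529.346 m; Z = (N(1−e²)+h)·sinφ = 3617158.792 m.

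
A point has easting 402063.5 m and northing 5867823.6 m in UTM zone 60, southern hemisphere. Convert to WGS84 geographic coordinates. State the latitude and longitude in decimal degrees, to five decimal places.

lat -37.33110°, lon 175.89450°

Zone 60S: λ₀ = 177°, k₀ = 0.9996, false easting 500000 m, false northing 10000000 m.
Meridian distance M = (N − FN)/k₀ = -4133829.9 m.
Inverse transverse Mercator on WGS84 gives φ = -37.33110001°, λ = 175.89450022°.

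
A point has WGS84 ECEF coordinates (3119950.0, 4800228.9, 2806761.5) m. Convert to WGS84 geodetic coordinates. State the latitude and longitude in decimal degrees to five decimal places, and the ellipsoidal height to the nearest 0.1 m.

λ = atan2(Y, X) = 56.97780046°; p = √(X²+Y²) = 5725057.7 m.
Bowring's method on WGS84 (a = 6378137 m, b = 6356752.314 m) gives φ = 26.26919984°, h = 2088.018 m.

lat 26.26920°, lon 56.97780°, h 2088.0 m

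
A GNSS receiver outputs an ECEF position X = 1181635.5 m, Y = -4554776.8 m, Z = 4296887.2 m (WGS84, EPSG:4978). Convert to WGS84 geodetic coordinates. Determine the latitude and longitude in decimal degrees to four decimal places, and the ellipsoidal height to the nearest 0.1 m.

lat 42.5924°, lon -75.4565°, h 3857.3 m

λ = atan2(Y, X) = -75.45649946°; p = √(X²+Y²) = 4705555.7 m.
Bowring's method on WGS84 (a = 6378137 m, b = 6356752.314 m) gives φ = 42.59240013°, h = 3857.285 m.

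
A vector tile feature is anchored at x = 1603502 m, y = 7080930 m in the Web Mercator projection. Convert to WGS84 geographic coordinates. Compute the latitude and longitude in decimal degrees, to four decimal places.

lat 53.5262°, lon 14.4045°

R = 6378137 m. λ = x/R = 14.40450355°.
φ = 2·arctan(exp(y/R)) − 90° = 2·arctan(3.03493) − 90° = 53.52619972°.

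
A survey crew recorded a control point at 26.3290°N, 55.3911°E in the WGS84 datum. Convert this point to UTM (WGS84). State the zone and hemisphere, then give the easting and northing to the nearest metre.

Zone 40N: E 339423 m, N 2913119 m

Longitude 55.3911° lies in the 6° band [54°, 60°), giving zone 40; latitude is north of the equator, so 40N.
Zone 40 central meridian λ₀ = 6×40 − 183 = 57°; Δλ = -1.6089°.
Transverse Mercator on WGS84 with k₀ = 0.9996 gives E = 339423.298 m, N = 2913119.460 m.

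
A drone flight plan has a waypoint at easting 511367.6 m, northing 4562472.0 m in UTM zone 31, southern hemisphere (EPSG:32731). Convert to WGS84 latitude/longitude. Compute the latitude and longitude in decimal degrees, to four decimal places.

Zone 31S: λ₀ = 3°, k₀ = 0.9996, false easting 500000 m, false northing 10000000 m.
Meridian distance M = (N − FN)/k₀ = -5439703.9 m.
Inverse transverse Mercator on WGS84 gives φ = -49.09050010°, λ = 3.15569943°.

lat -49.0905°, lon 3.1557°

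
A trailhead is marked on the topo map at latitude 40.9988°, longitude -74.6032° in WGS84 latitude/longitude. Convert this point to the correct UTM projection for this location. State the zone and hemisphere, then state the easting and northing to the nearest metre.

Longitude -74.6032° lies in the 6° band [-78°, -72°), giving zone 18; latitude is north of the equator, so 18N.
Zone 18 central meridian λ₀ = 6×18 − 183 = -75°; Δλ = +0.3968°.
Transverse Mercator on WGS84 with k₀ = 0.9996 gives E = 533372.130 m, N = 4538699.663 m.

Zone 18N: E 533372 m, N 4538700 m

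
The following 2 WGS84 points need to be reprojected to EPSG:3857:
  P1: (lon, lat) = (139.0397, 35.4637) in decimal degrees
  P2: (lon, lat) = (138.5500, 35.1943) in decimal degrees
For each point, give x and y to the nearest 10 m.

Web Mercator: x = R·λ, y = R·ln tan(π/4+φ/2), R = 6378137 m.
P1 (35.4637°, 139.0397°) → (15477828.604, 4227076.040) m.
P2 (35.1943°, 138.5500°) → (15423315.449, 4190317.188) m.

P1: x 15477830 m, y 4227080 m; P2: x 15423320 m, y 4190320 m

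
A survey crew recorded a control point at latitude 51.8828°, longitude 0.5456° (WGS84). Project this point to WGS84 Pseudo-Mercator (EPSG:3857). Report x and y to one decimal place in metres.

Web Mercator is spherical with R = a = 6378137 m.
x = R·λ = 6378137 × 0.009522516 = 60735.914 m.
y = R·ln tan(π/4 + φ/2) = 6378137 × 1.062843565 = 6778961.869 m.

x 60735.9 m, y 6778961.9 m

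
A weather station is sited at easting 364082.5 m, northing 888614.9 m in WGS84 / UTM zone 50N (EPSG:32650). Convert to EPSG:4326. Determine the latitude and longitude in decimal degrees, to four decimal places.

lat 8.0372°, lon 115.7666°

Zone 50N: λ₀ = 117°, k₀ = 0.9996, false easting 500000 m.
Meridian distance M = (N − FN)/k₀ = 888970.5 m.
Inverse transverse Mercator on WGS84 gives φ = 8.03719965°, λ = 115.76659985°.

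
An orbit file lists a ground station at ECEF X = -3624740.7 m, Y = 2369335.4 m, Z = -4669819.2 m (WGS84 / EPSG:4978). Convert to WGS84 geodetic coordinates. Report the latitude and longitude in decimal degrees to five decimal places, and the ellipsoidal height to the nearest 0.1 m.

lat -47.35140°, lon 146.82910°, h 2037.7 m

λ = atan2(Y, X) = 146.82910019°; p = √(X²+Y²) = 4330415.2 m.
Bowring's method on WGS84 (a = 6378137 m, b = 6356752.314 m) gives φ = -47.35140053°, h = 2037.697 m.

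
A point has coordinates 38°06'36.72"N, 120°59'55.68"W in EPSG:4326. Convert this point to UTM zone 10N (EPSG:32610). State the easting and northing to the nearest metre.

Zone 10 central meridian λ₀ = 6×10 − 183 = -123°; Δλ = +2.0012°.
Transverse Mercator on WGS84 with k₀ = 0.9996 gives E = 675445.348 m, N = 4219933.475 m.

E 675445 m, N 4219933 m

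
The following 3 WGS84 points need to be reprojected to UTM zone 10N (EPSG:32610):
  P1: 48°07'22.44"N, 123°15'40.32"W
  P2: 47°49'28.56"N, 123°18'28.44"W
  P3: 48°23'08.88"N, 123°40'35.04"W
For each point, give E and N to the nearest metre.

UTM zone 10N: λ₀ = -123°, k₀ = 0.9996.
P1 (48.1229°, -123.2612°) → (480561.984, 5329993.186) m.
P2 (47.8246°, -123.3079°) → (476954.309, 5296851.433) m.
P3 (48.3858°, -123.6764°) → (449921.080, 5359402.745) m.

P1: E 480562 m, N 5329993 m; P2: E 476954 m, N 5296851 m; P3: E 449921 m, N 5359403 m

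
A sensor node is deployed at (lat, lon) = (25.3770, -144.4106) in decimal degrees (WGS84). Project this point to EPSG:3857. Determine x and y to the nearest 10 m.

x -16075710 m, y 2922120 m

Web Mercator is spherical with R = a = 6378137 m.
x = R·λ = 6378137 × -2.520440445 = -16075714.457 m.
y = R·ln tan(π/4 + φ/2) = 6378137 × 0.458146650 = 2922122.100 m.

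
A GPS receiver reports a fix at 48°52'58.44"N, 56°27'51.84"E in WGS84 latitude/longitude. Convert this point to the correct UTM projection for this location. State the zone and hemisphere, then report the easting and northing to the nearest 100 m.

Longitude 56.4644° lies in the 6° band [54°, 60°), giving zone 40; latitude is north of the equator, so 40N.
Zone 40 central meridian λ₀ = 6×40 − 183 = 57°; Δλ = -0.5356°.
Transverse Mercator on WGS84 with k₀ = 0.9996 gives E = 460733.185 m, N = 5414576.732 m.

Zone 40N: E 460700 m, N 5414600 m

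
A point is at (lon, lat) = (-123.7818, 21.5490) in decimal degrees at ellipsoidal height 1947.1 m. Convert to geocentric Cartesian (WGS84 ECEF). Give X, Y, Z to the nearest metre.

X -3301060 m, Y -4934455 m, Z 2328753 m

WGS84: a = 6378137 m, e² = 0.006694380; N(φ) = a/√(1−e²sin²φ) = 6381019.058 m.
X = (N+h)·cosφ·cosλ = -3301060.244 m; Y = (N+h)·cosφ·sinλ = -4934454.900 m; Z = (N(1−e²)+h)·sinφ = 2328753.216 m.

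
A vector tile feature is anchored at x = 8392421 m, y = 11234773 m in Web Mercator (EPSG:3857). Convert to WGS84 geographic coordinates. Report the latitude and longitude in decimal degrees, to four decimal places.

R = 6378137 m. λ = x/R = 75.39040055°.
φ = 2·arctan(exp(y/R)) − 90° = 2·arctan(5.82087) − 90° = 70.50400075°.

lat 70.5040°, lon 75.3904°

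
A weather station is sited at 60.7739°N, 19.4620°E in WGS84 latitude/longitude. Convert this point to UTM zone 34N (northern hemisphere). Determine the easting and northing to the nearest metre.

E 416231 m, N 6738585 m

Zone 34 central meridian λ₀ = 6×34 − 183 = 21°; Δλ = -1.5380°.
Transverse Mercator on WGS84 with k₀ = 0.9996 gives E = 416230.645 m, N = 6738585.010 m.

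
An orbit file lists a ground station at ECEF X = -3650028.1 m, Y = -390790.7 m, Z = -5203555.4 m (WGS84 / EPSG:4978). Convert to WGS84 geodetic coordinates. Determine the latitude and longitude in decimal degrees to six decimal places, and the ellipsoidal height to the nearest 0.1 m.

λ = atan2(Y, X) = -173.88889988°; p = √(X²+Y²) = 3670888.5 m.
Bowring's method on WGS84 (a = 6378137 m, b = 6356752.314 m) gives φ = -54.97959992°, h = 4243.009 m.

lat -54.979600°, lon -173.888900°, h 4243.0 m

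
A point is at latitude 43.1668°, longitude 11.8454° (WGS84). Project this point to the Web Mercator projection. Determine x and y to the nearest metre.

x 1318624 m, y 5337395 m

Web Mercator is spherical with R = a = 6378137 m.
x = R·λ = 6378137 × 0.206741231 = 1318623.896 m.
y = R·ln tan(π/4 + φ/2) = 6378137 × 0.836826658 = 5337395.068 m.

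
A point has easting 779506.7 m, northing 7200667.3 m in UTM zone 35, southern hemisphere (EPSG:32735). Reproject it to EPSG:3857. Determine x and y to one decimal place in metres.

Unproject from UTM 35S (λ₀ = 27°) → φ = -25.28440032°, λ = 29.77559951°.
Web Mercator (R = 6378137 m): x = 3314604.576 m, y = -2910717.429 m.

x 3314604.6 m, y -2910717.4 m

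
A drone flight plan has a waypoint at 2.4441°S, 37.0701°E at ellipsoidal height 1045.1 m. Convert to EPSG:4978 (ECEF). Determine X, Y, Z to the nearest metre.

WGS84: a = 6378137 m, e² = 0.006694380; N(φ) = a/√(1−e²sin²φ) = 6378175.825 m.
X = (N+h)·cosφ·cosλ = 5085341.153 m; Y = (N+h)·cosφ·sinλ = 3841843.226 m; Z = (N(1−e²)+h)·sinφ = -270218.845 m.

X 5085341 m, Y 3841843 m, Z -270219 m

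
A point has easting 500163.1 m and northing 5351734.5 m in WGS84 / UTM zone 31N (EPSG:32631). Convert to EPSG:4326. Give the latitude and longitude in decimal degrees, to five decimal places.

Zone 31N: λ₀ = 3°, k₀ = 0.9996, false easting 500000 m.
Meridian distance M = (N − FN)/k₀ = 5353876.1 m.
Inverse transverse Mercator on WGS84 gives φ = 48.31879991°, λ = 3.00220005°.

lat 48.31880°, lon 3.00220°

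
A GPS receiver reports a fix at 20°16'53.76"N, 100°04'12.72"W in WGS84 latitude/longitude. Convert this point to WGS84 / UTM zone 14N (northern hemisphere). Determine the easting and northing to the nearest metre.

Zone 14 central meridian λ₀ = 6×14 − 183 = -99°; Δλ = -1.0702°.
Transverse Mercator on WGS84 with k₀ = 0.9996 gives E = 388246.937 m, N = 2243005.471 m.

E 388247 m, N 2243005 m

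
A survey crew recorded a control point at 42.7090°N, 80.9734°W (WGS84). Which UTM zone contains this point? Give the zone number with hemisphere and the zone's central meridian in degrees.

UTM zone = ⌊(λ + 180)/6⌋ + 1; -80.9734° ∈ [-84°, -78°) → zone 17.
Hemisphere: N (φ ≥ 0).
Central meridian λ₀ = 6×17 − 183 = -81°.

Zone 17N, central meridian -81°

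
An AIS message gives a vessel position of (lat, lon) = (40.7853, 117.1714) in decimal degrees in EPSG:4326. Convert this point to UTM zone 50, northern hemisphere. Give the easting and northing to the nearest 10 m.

E 514460 m, N 4514940 m

Zone 50 central meridian λ₀ = 6×50 − 183 = 117°; Δλ = +0.1714°.
Transverse Mercator on WGS84 with k₀ = 0.9996 gives E = 514461.680 m, N = 4514937.900 m.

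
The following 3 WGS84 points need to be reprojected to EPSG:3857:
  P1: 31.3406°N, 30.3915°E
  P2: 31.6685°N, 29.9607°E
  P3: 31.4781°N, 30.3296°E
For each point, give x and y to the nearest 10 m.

Web Mercator: x = R·λ, y = R·ln tan(π/4+φ/2), R = 6378137 m.
P1 (31.3406°, 30.3915°) → (3383166.304, 3677061.985) m.
P2 (31.6685°, 29.9607°) → (3335209.868, 3719874.330) m.
P3 (31.4781°, 30.3296°) → (3376275.628, 3694996.432) m.

P1: x 3383170 m, y 3677060 m; P2: x 3335210 m, y 3719870 m; P3: x 3376280 m, y 3695000 m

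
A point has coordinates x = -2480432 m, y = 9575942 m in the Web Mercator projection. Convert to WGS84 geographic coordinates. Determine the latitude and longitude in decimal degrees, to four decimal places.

R = 6378137 m. λ = x/R = -22.28209977°.
φ = 2·arctan(exp(y/R)) − 90° = 2·arctan(4.48783) − 90° = 64.87659916°.

lat 64.8766°, lon -22.2821°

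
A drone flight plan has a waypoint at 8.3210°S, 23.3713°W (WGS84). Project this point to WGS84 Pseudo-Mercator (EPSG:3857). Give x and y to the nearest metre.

x -2601681 m, y -929563 m

Web Mercator is spherical with R = a = 6378137 m.
x = R·λ = 6378137 × -0.407906135 = -2601681.215 m.
y = R·ln tan(π/4 + φ/2) = 6378137 × -0.145742069 = -929562.884 m.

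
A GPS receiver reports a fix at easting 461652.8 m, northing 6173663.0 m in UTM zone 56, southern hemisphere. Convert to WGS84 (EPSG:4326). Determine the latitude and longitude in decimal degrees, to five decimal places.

Zone 56S: λ₀ = 153°, k₀ = 0.9996, false easting 500000 m, false northing 10000000 m.
Meridian distance M = (N − FN)/k₀ = -3827868.1 m.
Inverse transverse Mercator on WGS84 gives φ = -34.57810009°, λ = 152.58190031°.

lat -34.57810°, lon 152.58190°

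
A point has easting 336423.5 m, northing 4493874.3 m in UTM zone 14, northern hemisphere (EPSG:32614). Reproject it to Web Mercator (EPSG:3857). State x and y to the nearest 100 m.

Unproject from UTM 14N (λ₀ = -99°) → φ = 40.57949993°, λ = -100.93270025°.
Web Mercator (R = 6378137 m): x = -11235776.796 m, y = 4950514.459 m.

x -11235800 m, y 4950500 m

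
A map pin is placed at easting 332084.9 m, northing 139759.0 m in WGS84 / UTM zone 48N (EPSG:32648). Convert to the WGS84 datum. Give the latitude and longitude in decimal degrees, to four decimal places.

lat 1.2640°, lon 103.4908°

Zone 48N: λ₀ = 105°, k₀ = 0.9996, false easting 500000 m.
Meridian distance M = (N − FN)/k₀ = 139814.9 m.
Inverse transverse Mercator on WGS84 gives φ = 1.26400002°, λ = 103.49080012°.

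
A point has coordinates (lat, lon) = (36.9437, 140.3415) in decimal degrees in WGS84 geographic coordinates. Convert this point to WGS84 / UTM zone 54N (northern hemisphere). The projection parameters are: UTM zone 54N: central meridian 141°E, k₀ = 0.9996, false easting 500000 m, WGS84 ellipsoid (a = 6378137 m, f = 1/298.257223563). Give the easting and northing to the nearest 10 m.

E 441370 m, N 4088830 m

Zone 54 central meridian λ₀ = 6×54 − 183 = 141°; Δλ = -0.6585°.
Transverse Mercator on WGS84 with k₀ = 0.9996 gives E = 441365.728 m, N = 4088829.375 m.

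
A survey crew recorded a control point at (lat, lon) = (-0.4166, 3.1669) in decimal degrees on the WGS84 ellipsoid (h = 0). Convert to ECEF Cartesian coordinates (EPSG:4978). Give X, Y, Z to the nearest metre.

WGS84: a = 6378137 m, e² = 0.006694380; N(φ) = a/√(1−e²sin²φ) = 6378138.129 m.
X = (N+h)·cosφ·cosλ = 6368229.387 m; Y = (N+h)·cosφ·sinλ = 352348.965 m; Z = (N(1−e²)+h)·sinφ = -46064.846 m.

X 6368229 m, Y 352349 m, Z -46065 m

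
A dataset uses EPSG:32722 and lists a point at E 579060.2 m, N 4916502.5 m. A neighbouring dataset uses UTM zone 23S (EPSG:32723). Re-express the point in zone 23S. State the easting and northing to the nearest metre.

UTM 22S → geographic: φ = -45.90050039°, λ = -49.98080038°.
UTM 23S (λ₀ = -45°) forward: E = 113649.473 m, N = 4904932.858 m.

E 113649 m, N 4904933 m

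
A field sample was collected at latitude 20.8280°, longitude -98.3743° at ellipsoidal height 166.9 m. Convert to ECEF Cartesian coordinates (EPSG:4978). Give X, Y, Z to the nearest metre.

WGS84: a = 6378137 m, e² = 0.006694380; N(φ) = a/√(1−e²sin²φ) = 6380837.754 m.
X = (N+h)·cosφ·cosλ = -868595.400 m; Y = (N+h)·cosφ·sinλ = -5900429.125 m; Z = (N(1−e²)+h)·sinφ = 2253665.846 m.

X -868595 m, Y -5900429 m, Z 2253666 m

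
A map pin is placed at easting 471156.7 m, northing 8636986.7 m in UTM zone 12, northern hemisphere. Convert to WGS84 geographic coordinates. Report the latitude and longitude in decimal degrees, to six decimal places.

lat 77.805700°, lon -112.223302°

Zone 12N: λ₀ = -111°, k₀ = 0.9996, false easting 500000 m.
Meridian distance M = (N − FN)/k₀ = 8640442.9 m.
Inverse transverse Mercator on WGS84 gives φ = 77.80569972°, λ = -112.22330199°.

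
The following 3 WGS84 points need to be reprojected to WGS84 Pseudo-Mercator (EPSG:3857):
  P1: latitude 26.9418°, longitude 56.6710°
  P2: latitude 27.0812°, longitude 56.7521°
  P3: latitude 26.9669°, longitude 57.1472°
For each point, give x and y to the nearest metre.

P1: x 6308587 m, y 3116202 m; P2: x 6317615 m, y 3133620 m; P3: x 6361597 m, y 3119337 m

Web Mercator: x = R·λ, y = R·ln tan(π/4+φ/2), R = 6378137 m.
P1 (26.9418°, 56.6710°) → (6308586.863, 3116202.308) m.
P2 (27.0812°, 56.7521°) → (6317614.873, 3133620.284) m.
P3 (26.9669°, 57.1472°) → (6361597.204, 3119336.950) m.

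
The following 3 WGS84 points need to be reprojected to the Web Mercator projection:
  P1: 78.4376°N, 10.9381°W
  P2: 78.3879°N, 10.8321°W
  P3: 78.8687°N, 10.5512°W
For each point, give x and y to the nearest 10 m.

P1: x -1217620 m, y 14607300 m; P2: x -1205820 m, y 14579750 m; P3: x -1174550 m, y 14851240 m

Web Mercator: x = R·λ, y = R·ln tan(π/4+φ/2), R = 6378137 m.
P1 (78.4376°, -10.9381°) → (-1217623.722, 14607298.253) m.
P2 (78.3879°, -10.8321°) → (-1205823.856, 14579753.749) m.
P3 (78.8687°, -10.5512°) → (-1174554.211, 14851242.741) m.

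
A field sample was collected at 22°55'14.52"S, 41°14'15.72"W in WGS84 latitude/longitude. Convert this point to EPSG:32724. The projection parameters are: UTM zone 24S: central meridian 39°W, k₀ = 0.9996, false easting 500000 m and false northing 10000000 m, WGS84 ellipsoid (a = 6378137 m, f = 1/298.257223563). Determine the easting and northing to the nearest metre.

Zone 24 central meridian λ₀ = 6×24 − 183 = -39°; Δλ = -2.2377°.
Transverse Mercator on WGS84 with k₀ = 0.9996 gives E = 270502.420 m, N = 7463512.707 m.

E 270502 m, N 7463513 m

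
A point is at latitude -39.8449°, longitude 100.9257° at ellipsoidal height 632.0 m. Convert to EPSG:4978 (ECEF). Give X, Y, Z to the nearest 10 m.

WGS84: a = 6378137 m, e² = 0.006694380; N(φ) = a/√(1−e²sin²φ) = 6386919.044 m.
X = (N+h)·cosφ·cosλ = -929530.316 m; Y = (N+h)·cosφ·sinλ = 4815349.228 m; Z = (N(1−e²)+h)·sinφ = -4065183.300 m.

X -929530 m, Y 4815350 m, Z -4065180 m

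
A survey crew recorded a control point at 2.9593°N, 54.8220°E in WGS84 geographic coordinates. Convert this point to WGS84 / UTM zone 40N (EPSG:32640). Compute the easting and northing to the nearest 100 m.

E 257900 m, N 327300 m

Zone 40 central meridian λ₀ = 6×40 − 183 = 57°; Δλ = -2.1780°.
Transverse Mercator on WGS84 with k₀ = 0.9996 gives E = 257905.772 m, N = 327332.126 m.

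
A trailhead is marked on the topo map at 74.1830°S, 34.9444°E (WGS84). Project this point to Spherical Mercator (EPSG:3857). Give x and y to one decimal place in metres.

x 3889992.8 m, y -12589866.8 m

Web Mercator is spherical with R = a = 6378137 m.
x = R·λ = 6378137 × 0.609894835 = 3889992.814 m.
y = R·ln tan(π/4 + φ/2) = 6378137 × -1.973909749 = -12589866.803 m.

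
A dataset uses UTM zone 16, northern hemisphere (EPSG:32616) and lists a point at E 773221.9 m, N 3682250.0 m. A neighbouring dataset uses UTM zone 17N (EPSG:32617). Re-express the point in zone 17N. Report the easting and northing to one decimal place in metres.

E 214176.4 m, N 3682612.1 m

UTM 16N → geographic: φ = 33.24470035°, λ = -84.06759967°.
UTM 17N (λ₀ = -81°) forward: E = 214176.380 m, N = 3682612.061 m.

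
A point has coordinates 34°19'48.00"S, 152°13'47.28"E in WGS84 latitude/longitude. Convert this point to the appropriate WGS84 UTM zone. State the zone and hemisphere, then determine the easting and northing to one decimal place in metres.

Longitude 152.2298° lies in the 6° band [150°, 156°), giving zone 56; latitude is south of the equator, so 56S.
Zone 56 central meridian λ₀ = 6×56 − 183 = 153°; Δλ = -0.7702°.
Transverse Mercator on WGS84 with k₀ = 0.9996 gives E = 429149.141 m, N = 6200984.721 m.

Zone 56S: E 429149.1 m, N 6200984.7 m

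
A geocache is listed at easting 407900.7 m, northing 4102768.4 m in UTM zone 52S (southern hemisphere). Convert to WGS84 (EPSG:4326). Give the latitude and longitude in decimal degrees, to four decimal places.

lat -53.2164°, lon 127.6207°

Zone 52S: λ₀ = 129°, k₀ = 0.9996, false easting 500000 m, false northing 10000000 m.
Meridian distance M = (N − FN)/k₀ = -5899591.4 m.
Inverse transverse Mercator on WGS84 gives φ = -53.21639989°, λ = 127.62070064°.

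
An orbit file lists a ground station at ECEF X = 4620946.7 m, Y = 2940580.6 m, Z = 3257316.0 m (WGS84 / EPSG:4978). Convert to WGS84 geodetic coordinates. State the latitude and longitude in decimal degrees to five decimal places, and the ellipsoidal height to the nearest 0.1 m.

lat 30.90930°, lon 32.47100°, h 89.7 m

λ = atan2(Y, X) = 32.47099950°; p = √(X²+Y²) = 5477240.4 m.
Bowring's method on WGS84 (a = 6378137 m, b = 6356752.314 m) gives φ = 30.90929990°, h = 89.710 m.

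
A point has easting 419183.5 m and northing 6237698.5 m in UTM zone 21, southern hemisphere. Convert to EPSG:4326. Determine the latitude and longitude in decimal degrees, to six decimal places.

Zone 21S: λ₀ = -57°, k₀ = 0.9996, false easting 500000 m, false northing 10000000 m.
Meridian distance M = (N − FN)/k₀ = -3763807.0 m.
Inverse transverse Mercator on WGS84 gives φ = -33.99819987°, λ = -57.87510022°.

lat -33.998200°, lon -57.875100°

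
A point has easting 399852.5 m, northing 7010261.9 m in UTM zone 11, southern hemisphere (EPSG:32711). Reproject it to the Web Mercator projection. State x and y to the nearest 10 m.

x -13136770 m, y -3126750 m

Unproject from UTM 11S (λ₀ = -117°) → φ = -27.02620000°, λ = -118.00960006°.
Web Mercator (R = 6378137 m): x = -13136768.588 m, y = -3126745.474 m.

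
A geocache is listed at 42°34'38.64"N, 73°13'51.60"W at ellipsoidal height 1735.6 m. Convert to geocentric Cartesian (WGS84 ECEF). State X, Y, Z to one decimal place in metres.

X 1357492.5 m, Y -4505039.7 m, Z 4294224.1 m

WGS84: a = 6378137 m, e² = 0.006694380; N(φ) = a/√(1−e²sin²φ) = 6387932.334 m.
X = (N+h)·cosφ·cosλ = 1357492.478 m; Y = (N+h)·cosφ·sinλ = -4505039.746 m; Z = (N(1−e²)+h)·sinφ = 4294224.111 m.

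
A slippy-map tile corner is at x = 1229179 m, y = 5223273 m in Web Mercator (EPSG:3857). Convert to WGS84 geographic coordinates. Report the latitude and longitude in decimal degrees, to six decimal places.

lat 42.414499°, lon 11.041903°

R = 6378137 m. λ = x/R = 11.04190283°.
φ = 2·arctan(exp(y/R)) − 90° = 2·arctan(2.26808) − 90° = 42.41449877°.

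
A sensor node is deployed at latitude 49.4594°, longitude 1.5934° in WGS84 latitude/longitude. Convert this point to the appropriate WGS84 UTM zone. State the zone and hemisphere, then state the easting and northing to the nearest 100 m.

Longitude 1.5934° lies in the 6° band [0°, 6°), giving zone 31; latitude is north of the equator, so 31N.
Zone 31 central meridian λ₀ = 6×31 − 183 = 3°; Δλ = -1.4066°.
Transverse Mercator on WGS84 with k₀ = 0.9996 gives E = 398068.837 m, N = 5479478.070 m.

Zone 31N: E 398100 m, N 5479500 m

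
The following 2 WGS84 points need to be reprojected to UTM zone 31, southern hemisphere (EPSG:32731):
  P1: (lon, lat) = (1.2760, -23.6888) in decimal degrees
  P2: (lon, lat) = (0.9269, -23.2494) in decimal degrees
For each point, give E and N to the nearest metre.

UTM zone 31S: λ₀ = 3°, k₀ = 0.9996.
P1 (-23.6888°, 1.2760°) → (324212.936, 7379164.172) m.
P2 (-23.2494°, 0.9269°) → (287905.794, 7427356.231) m.

P1: E 324213 m, N 7379164 m; P2: E 287906 m, N 7427356 m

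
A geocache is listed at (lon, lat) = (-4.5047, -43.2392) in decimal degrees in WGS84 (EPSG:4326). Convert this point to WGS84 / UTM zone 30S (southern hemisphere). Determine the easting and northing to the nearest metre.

Zone 30 central meridian λ₀ = 6×30 − 183 = -3°; Δλ = -1.5047°.
Transverse Mercator on WGS84 with k₀ = 0.9996 gives E = 377830.325 m, N = 5211522.807 m.

E 377830 m, N 5211523 m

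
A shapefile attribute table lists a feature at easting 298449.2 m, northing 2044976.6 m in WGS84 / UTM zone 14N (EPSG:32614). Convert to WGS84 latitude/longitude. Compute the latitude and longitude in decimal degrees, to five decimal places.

lat 18.48560°, lon -100.90890°

Zone 14N: λ₀ = -99°, k₀ = 0.9996, false easting 500000 m.
Meridian distance M = (N − FN)/k₀ = 2045794.9 m.
Inverse transverse Mercator on WGS84 gives φ = 18.48559980°, λ = -100.90889990°.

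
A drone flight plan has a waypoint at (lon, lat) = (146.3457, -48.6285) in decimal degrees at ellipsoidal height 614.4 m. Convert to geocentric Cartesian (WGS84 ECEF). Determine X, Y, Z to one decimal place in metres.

WGS84: a = 6378137 m, e² = 0.006694380; N(φ) = a/√(1−e²sin²φ) = 6390193.914 m.
X = (N+h)·cosφ·cosλ = -3515986.091 m; Y = (N+h)·cosφ·sinλ = 2340821.644 m; Z = (N(1−e²)+h)·sinφ = -4763815.108 m.

X -3515986.1 m, Y 2340821.6 m, Z -4763815.1 m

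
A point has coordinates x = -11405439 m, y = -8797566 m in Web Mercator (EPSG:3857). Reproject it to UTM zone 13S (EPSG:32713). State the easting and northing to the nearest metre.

Web Mercator inverse (R = 6378137 m) → φ = -61.73920093°, λ = -102.45680176°.
UTM 13S forward: E = 634318.731 m, N = 3152246.266 m.

E 634319 m, N 3152246 m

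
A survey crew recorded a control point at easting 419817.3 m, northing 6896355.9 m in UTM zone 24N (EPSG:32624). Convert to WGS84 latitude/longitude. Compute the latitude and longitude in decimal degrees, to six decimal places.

Zone 24N: λ₀ = -39°, k₀ = 0.9996, false easting 500000 m.
Meridian distance M = (N − FN)/k₀ = 6899115.5 m.
Inverse transverse Mercator on WGS84 gives φ = 62.19049993°, λ = -40.54059983°.

lat 62.190500°, lon -40.540600°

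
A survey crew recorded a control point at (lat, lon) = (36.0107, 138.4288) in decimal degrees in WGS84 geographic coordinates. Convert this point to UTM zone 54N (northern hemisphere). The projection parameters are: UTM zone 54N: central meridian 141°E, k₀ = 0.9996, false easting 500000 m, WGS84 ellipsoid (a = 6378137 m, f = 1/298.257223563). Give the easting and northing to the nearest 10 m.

E 268270 m, N 3988190 m

Zone 54 central meridian λ₀ = 6×54 − 183 = 141°; Δλ = -2.5712°.
Transverse Mercator on WGS84 with k₀ = 0.9996 gives E = 268270.951 m, N = 3988193.426 m.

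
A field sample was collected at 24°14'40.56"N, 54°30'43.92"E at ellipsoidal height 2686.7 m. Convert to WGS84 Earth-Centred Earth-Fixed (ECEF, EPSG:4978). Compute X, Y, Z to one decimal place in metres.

WGS84: a = 6378137 m, e² = 0.006694380; N(φ) = a/√(1−e²sin²φ) = 6381739.878 m.
X = (N+h)·cosφ·cosλ = 3379451.394 m; Y = (N+h)·cosφ·sinλ = 4739950.662 m; Z = (N(1−e²)+h)·sinφ = 2604112.749 m.

X 3379451.4 m, Y 4739950.7 m, Z 2604112.7 m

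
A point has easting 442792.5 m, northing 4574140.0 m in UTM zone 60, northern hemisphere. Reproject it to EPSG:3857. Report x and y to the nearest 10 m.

x 19627460 m, y 5059170 m

Unproject from UTM 60N (λ₀ = 177°) → φ = 41.31669978°, λ = 176.31650053°.
Web Mercator (R = 6378137 m): x = 19627463.057 m, y = 5059167.637 m.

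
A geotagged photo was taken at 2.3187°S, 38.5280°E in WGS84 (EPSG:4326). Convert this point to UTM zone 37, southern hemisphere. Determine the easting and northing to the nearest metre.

E 447520 m, N 9743704 m

Zone 37 central meridian λ₀ = 6×37 − 183 = 39°; Δλ = -0.4720°.
Transverse Mercator on WGS84 with k₀ = 0.9996 gives E = 447520.337 m, N = 9743703.832 m.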